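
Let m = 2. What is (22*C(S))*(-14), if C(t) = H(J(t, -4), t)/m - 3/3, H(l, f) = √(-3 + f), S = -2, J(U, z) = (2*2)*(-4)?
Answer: 308 - 154*I*√5 ≈ 308.0 - 344.35*I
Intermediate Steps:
J(U, z) = -16 (J(U, z) = 4*(-4) = -16)
C(t) = -1 + √(-3 + t)/2 (C(t) = √(-3 + t)/2 - 3/3 = √(-3 + t)*(½) - 3*⅓ = √(-3 + t)/2 - 1 = -1 + √(-3 + t)/2)
(22*C(S))*(-14) = (22*(-1 + √(-3 - 2)/2))*(-14) = (22*(-1 + √(-5)/2))*(-14) = (22*(-1 + (I*√5)/2))*(-14) = (22*(-1 + I*√5/2))*(-14) = (-22 + 11*I*√5)*(-14) = 308 - 154*I*√5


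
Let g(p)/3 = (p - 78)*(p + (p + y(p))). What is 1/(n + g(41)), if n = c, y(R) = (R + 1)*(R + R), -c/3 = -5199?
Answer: -1/375789 ≈ -2.6611e-6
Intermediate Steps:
c = 15597 (c = -3*(-5199) = 15597)
y(R) = 2*R*(1 + R) (y(R) = (1 + R)*(2*R) = 2*R*(1 + R))
n = 15597
g(p) = 3*(-78 + p)*(2*p + 2*p*(1 + p)) (g(p) = 3*((p - 78)*(p + (p + 2*p*(1 + p)))) = 3*((-78 + p)*(2*p + 2*p*(1 + p))) = 3*(-78 + p)*(2*p + 2*p*(1 + p)))
1/(n + g(41)) = 1/(15597 + 6*41*(-156 + 41**2 - 76*41)) = 1/(15597 + 6*41*(-156 + 1681 - 3116)) = 1/(15597 + 6*41*(-1591)) = 1/(15597 - 391386) = 1/(-375789) = -1/375789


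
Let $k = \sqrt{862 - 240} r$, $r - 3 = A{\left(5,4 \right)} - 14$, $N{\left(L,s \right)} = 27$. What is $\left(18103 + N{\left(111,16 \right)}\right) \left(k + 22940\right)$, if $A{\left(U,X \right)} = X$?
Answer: $415902200 - 126910 \sqrt{622} \approx 4.1274 \cdot 10^{8}$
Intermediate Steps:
$r = -7$ ($r = 3 + \left(4 - 14\right) = 3 - 10 = -7$)
$k = - 7 \sqrt{622}$ ($k = \sqrt{862 - 240} \left(-7\right) = \sqrt{622} \left(-7\right) = - 7 \sqrt{622} \approx -174.58$)
$\left(18103 + N{\left(111,16 \right)}\right) \left(k + 22940\right) = \left(18103 + 27\right) \left(- 7 \sqrt{622} + 22940\right) = 18130 \left(22940 - 7 \sqrt{622}\right) = 415902200 - 126910 \sqrt{622}$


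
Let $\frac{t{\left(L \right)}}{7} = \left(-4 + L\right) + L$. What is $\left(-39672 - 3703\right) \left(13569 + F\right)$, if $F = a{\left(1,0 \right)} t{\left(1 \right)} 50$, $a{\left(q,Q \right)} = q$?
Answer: $-558192875$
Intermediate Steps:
$t{\left(L \right)} = -28 + 14 L$ ($t{\left(L \right)} = 7 \left(\left(-4 + L\right) + L\right) = 7 \left(-4 + 2 L\right) = -28 + 14 L$)
$F = -700$ ($F = 1 \left(-28 + 14 \cdot 1\right) 50 = 1 \left(-28 + 14\right) 50 = 1 \left(-14\right) 50 = \left(-14\right) 50 = -700$)
$\left(-39672 - 3703\right) \left(13569 + F\right) = \left(-39672 - 3703\right) \left(13569 - 700\right) = \left(-43375\right) 12869 = -558192875$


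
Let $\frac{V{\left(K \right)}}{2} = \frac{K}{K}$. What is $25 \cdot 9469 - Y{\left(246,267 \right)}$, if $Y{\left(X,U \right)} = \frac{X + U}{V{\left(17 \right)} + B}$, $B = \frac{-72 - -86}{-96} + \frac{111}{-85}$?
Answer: $\frac{527460785}{2237} \approx 2.3579 \cdot 10^{5}$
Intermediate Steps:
$B = - \frac{5923}{4080}$ ($B = \left(-72 + 86\right) \left(- \frac{1}{96}\right) + 111 \left(- \frac{1}{85}\right) = 14 \left(- \frac{1}{96}\right) - \frac{111}{85} = - \frac{7}{48} - \frac{111}{85} = - \frac{5923}{4080} \approx -1.4517$)
$V{\left(K \right)} = 2$ ($V{\left(K \right)} = 2 \frac{K}{K} = 2 \cdot 1 = 2$)
$Y{\left(X,U \right)} = \frac{4080 U}{2237} + \frac{4080 X}{2237}$ ($Y{\left(X,U \right)} = \frac{X + U}{2 - \frac{5923}{4080}} = \frac{U + X}{\frac{2237}{4080}} = \left(U + X\right) \frac{4080}{2237} = \frac{4080 U}{2237} + \frac{4080 X}{2237}$)
$25 \cdot 9469 - Y{\left(246,267 \right)} = 25 \cdot 9469 - \left(\frac{4080}{2237} \cdot 267 + \frac{4080}{2237} \cdot 246\right) = 236725 - \left(\frac{1089360}{2237} + \frac{1003680}{2237}\right) = 236725 - \frac{2093040}{2237} = \frac{527460785}{2237}$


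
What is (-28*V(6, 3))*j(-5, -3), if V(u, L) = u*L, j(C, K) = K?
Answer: 1512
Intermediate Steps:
V(u, L) = L*u
(-28*V(6, 3))*j(-5, -3) = -84*6*(-3) = -28*18*(-3) = -504*(-3) = 1512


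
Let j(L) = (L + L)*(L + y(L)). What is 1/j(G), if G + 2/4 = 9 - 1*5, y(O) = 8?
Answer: 2/161 ≈ 0.012422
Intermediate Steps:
G = 7/2 (G = -½ + (9 - 1*5) = -½ + (9 - 5) = -½ + 4 = 7/2 ≈ 3.5000)
j(L) = 2*L*(8 + L) (j(L) = (L + L)*(L + 8) = (2*L)*(8 + L) = 2*L*(8 + L))
1/j(G) = 1/(2*(7/2)*(8 + 7/2)) = 1/(2*(7/2)*(23/2)) = 1/(161/2) = 2/161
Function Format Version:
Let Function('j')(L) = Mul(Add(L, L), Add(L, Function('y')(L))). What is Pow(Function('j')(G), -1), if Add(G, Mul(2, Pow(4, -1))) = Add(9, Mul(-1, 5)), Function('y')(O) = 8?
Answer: Rational(2, 161) ≈ 0.012422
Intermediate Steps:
G = Rational(7, 2) (G = Add(Rational(-1, 2), Add(9, Mul(-1, 5))) = Add(Rational(-1, 2), Add(9, -5)) = Add(Rational(-1, 2), 4) = Rational(7, 2) ≈ 3.5000)
Function('j')(L) = Mul(2, L, Add(8, L)) (Function('j')(L) = Mul(Add(L, L), Add(L, 8)) = Mul(Mul(2, L), Add(8, L)) = Mul(2, L, Add(8, L)))
Pow(Function('j')(G), -1) = Pow(Mul(2, Rational(7, 2), Add(8, Rational(7, 2))), -1) = Pow(Mul(2, Rational(7, 2), Rational(23, 2)), -1) = Pow(Rational(161, 2), -1) = Rational(2, 161)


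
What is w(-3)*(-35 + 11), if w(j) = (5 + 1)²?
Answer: -864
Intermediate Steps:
w(j) = 36 (w(j) = 6² = 36)
w(-3)*(-35 + 11) = 36*(-35 + 11) = 36*(-24) = -864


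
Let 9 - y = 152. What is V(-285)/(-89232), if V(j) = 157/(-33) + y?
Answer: 1219/736164 ≈ 0.0016559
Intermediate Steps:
y = -143 (y = 9 - 1*152 = 9 - 152 = -143)
V(j) = -4876/33 (V(j) = 157/(-33) - 143 = 157*(-1/33) - 143 = -157/33 - 143 = -4876/33)
V(-285)/(-89232) = -4876/33/(-89232) = -4876/33*(-1/89232) = 1219/736164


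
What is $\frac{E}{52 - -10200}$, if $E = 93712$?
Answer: $\frac{23428}{2563} \approx 9.1409$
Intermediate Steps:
$\frac{E}{52 - -10200} = \frac{93712}{52 - -10200} = \frac{93712}{52 + 10200} = \frac{93712}{10252} = 93712 \cdot \frac{1}{10252} = \frac{23428}{2563}$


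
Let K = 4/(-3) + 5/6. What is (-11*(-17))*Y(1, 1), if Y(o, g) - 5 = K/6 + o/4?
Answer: 5797/6 ≈ 966.17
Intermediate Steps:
K = -½ (K = 4*(-⅓) + 5*(⅙) = -4/3 + ⅚ = -½ ≈ -0.50000)
Y(o, g) = 59/12 + o/4 (Y(o, g) = 5 + (-½/6 + o/4) = 5 + (-½*⅙ + o*(¼)) = 5 + (-1/12 + o/4) = 59/12 + o/4)
(-11*(-17))*Y(1, 1) = (-11*(-17))*(59/12 + (¼)*1) = 187*(59/12 + ¼) = 187*(31/6) = 5797/6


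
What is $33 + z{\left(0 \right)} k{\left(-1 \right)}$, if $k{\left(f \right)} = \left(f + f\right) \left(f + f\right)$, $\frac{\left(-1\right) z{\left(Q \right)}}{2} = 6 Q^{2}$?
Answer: $33$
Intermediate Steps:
$z{\left(Q \right)} = - 12 Q^{2}$ ($z{\left(Q \right)} = - 2 \cdot 6 Q^{2} = - 12 Q^{2}$)
$k{\left(f \right)} = 4 f^{2}$ ($k{\left(f \right)} = 2 f 2 f = 4 f^{2}$)
$33 + z{\left(0 \right)} k{\left(-1 \right)} = 33 + - 12 \cdot 0^{2} \cdot 4 \left(-1\right)^{2} = 33 + \left(-12\right) 0 \cdot 4 \cdot 1 = 33 + 0 \cdot 4 = 33 + 0 = 33$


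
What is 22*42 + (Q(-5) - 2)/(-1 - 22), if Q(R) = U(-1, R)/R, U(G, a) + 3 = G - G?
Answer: 106267/115 ≈ 924.06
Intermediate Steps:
U(G, a) = -3 (U(G, a) = -3 + (G - G) = -3 + 0 = -3)
Q(R) = -3/R
22*42 + (Q(-5) - 2)/(-1 - 22) = 22*42 + (-3/(-5) - 2)/(-1 - 22) = 924 + (-3*(-⅕) - 2)/(-23) = 924 + (⅗ - 2)*(-1/23) = 924 - 7/5*(-1/23) = 924 + 7/115 = 106267/115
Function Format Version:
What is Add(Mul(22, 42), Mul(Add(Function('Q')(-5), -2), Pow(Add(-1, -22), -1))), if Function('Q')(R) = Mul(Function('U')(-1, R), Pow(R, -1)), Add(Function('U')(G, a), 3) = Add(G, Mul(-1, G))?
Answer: Rational(106267, 115) ≈ 924.06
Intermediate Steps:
Function('U')(G, a) = -3 (Function('U')(G, a) = Add(-3, Add(G, Mul(-1, G))) = Add(-3, 0) = -3)
Function('Q')(R) = Mul(-3, Pow(R, -1))
Add(Mul(22, 42), Mul(Add(Function('Q')(-5), -2), Pow(Add(-1, -22), -1))) = Add(Mul(22, 42), Mul(Add(Mul(-3, Pow(-5, -1)), -2), Pow(Add(-1, -22), -1))) = Add(924, Mul(Add(Mul(-3, Rational(-1, 5)), -2), Pow(-23, -1))) = Add(924, Mul(Add(Rational(3, 5), -2), Rational(-1, 23))) = Add(924, Mul(Rational(-7, 5), Rational(-1, 23))) = Add(924, Rational(7, 115)) = Rational(106267, 115)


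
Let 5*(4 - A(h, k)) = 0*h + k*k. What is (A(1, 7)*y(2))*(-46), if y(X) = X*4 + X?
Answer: 2668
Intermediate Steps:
y(X) = 5*X (y(X) = 4*X + X = 5*X)
A(h, k) = 4 - k²/5 (A(h, k) = 4 - (0*h + k*k)/5 = 4 - (0 + k²)/5 = 4 - k²/5)
(A(1, 7)*y(2))*(-46) = ((4 - ⅕*7²)*(5*2))*(-46) = ((4 - ⅕*49)*10)*(-46) = ((4 - 49/5)*10)*(-46) = -29/5*10*(-46) = -58*(-46) = 2668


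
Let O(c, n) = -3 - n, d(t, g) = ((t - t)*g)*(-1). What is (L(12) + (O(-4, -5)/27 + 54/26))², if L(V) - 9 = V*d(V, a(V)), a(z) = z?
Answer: 15319396/123201 ≈ 124.34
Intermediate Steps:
d(t, g) = 0 (d(t, g) = (0*g)*(-1) = 0*(-1) = 0)
L(V) = 9 (L(V) = 9 + V*0 = 9 + 0 = 9)
(L(12) + (O(-4, -5)/27 + 54/26))² = (9 + ((-3 - 1*(-5))/27 + 54/26))² = (9 + ((-3 + 5)*(1/27) + 54*(1/26)))² = (9 + (2*(1/27) + 27/13))² = (9 + (2/27 + 27/13))² = (9 + 755/351)² = (3914/351)² = 15319396/123201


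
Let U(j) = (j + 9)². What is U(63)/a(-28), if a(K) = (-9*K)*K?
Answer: -36/49 ≈ -0.73469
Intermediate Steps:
a(K) = -9*K²
U(j) = (9 + j)²
U(63)/a(-28) = (9 + 63)²/((-9*(-28)²)) = 72²/((-9*784)) = 5184/(-7056) = 5184*(-1/7056) = -36/49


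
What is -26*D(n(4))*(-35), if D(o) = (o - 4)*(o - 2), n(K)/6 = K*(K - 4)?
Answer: 7280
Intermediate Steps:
n(K) = 6*K*(-4 + K) (n(K) = 6*(K*(K - 4)) = 6*(K*(-4 + K)) = 6*K*(-4 + K))
D(o) = (-4 + o)*(-2 + o)
-26*D(n(4))*(-35) = -26*(8 + (6*4*(-4 + 4))**2 - 36*4*(-4 + 4))*(-35) = -26*(8 + (6*4*0)**2 - 36*4*0)*(-35) = -26*(8 + 0**2 - 6*0)*(-35) = -26*(8 + 0 + 0)*(-35) = -26*8*(-35) = -208*(-35) = 7280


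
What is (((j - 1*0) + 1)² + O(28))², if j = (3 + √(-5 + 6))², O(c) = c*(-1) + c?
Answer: 83521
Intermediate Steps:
O(c) = 0 (O(c) = -c + c = 0)
j = 16 (j = (3 + √1)² = (3 + 1)² = 4² = 16)
(((j - 1*0) + 1)² + O(28))² = (((16 - 1*0) + 1)² + 0)² = (((16 + 0) + 1)² + 0)² = ((16 + 1)² + 0)² = (17² + 0)² = (289 + 0)² = 289² = 83521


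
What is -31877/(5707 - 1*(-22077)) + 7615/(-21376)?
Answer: -111622239/74238848 ≈ -1.5036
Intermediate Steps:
-31877/(5707 - 1*(-22077)) + 7615/(-21376) = -31877/(5707 + 22077) + 7615*(-1/21376) = -31877/27784 - 7615/21376 = -111622239/74238848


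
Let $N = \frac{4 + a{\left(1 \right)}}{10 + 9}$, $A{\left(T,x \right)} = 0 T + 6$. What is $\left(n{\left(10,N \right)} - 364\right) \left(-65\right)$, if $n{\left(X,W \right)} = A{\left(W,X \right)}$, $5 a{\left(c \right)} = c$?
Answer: $23270$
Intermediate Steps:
$a{\left(c \right)} = \frac{c}{5}$
$A{\left(T,x \right)} = 6$ ($A{\left(T,x \right)} = 0 + 6 = 6$)
$N = \frac{21}{95}$ ($N = \frac{4 + \frac{1}{5} \cdot 1}{10 + 9} = \frac{4 + \frac{1}{5}}{19} = \frac{21}{5} \cdot \frac{1}{19} = \frac{21}{95} \approx 0.22105$)
$n{\left(X,W \right)} = 6$
$\left(n{\left(10,N \right)} - 364\right) \left(-65\right) = \left(6 - 364\right) \left(-65\right) = \left(-358\right) \left(-65\right) = 23270$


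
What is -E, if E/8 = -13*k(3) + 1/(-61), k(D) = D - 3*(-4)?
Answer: 95168/61 ≈ 1560.1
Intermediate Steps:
k(D) = 12 + D (k(D) = D + 12 = 12 + D)
E = -95168/61 (E = 8*(-13*(12 + 3) + 1/(-61)) = 8*(-13*15 - 1/61) = 8*(-195 - 1/61) = 8*(-11896/61) = -95168/61 ≈ -1560.1)
-E = -1*(-95168/61) = 95168/61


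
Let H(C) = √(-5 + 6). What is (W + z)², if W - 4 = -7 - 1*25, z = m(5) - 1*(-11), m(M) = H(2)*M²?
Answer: 64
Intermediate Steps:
H(C) = 1 (H(C) = √1 = 1)
m(M) = M² (m(M) = 1*M² = M²)
z = 36 (z = 5² - 1*(-11) = 25 + 11 = 36)
W = -28 (W = 4 + (-7 - 1*25) = 4 + (-7 - 25) = 4 - 32 = -28)
(W + z)² = (-28 + 36)² = 8² = 64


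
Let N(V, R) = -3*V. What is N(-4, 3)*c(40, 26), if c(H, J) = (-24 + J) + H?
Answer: 504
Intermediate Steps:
c(H, J) = -24 + H + J
N(-4, 3)*c(40, 26) = (-3*(-4))*(-24 + 40 + 26) = 12*42 = 504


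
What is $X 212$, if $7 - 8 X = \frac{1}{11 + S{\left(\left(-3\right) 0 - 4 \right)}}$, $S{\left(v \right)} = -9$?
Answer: $\frac{689}{4} \approx 172.25$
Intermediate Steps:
$X = \frac{13}{16}$ ($X = \frac{7}{8} - \frac{1}{8 \left(11 - 9\right)} = \frac{7}{8} - \frac{1}{8 \cdot 2} = \frac{7}{8} - \frac{1}{16} = \frac{13}{16} \approx 0.8125$)
$X 212 = \frac{13}{16} \cdot 212 = \frac{689}{4}$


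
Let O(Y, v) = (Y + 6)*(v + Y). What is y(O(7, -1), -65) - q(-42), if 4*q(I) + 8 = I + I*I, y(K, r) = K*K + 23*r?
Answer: 8321/2 ≈ 4160.5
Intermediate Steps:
O(Y, v) = (6 + Y)*(Y + v)
y(K, r) = K**2 + 23*r
q(I) = -2 + I/4 + I**2/4 (q(I) = -2 + (I + I*I)/4 = -2 + (I + I**2)/4 = -2 + (I/4 + I**2/4) = -2 + I/4 + I**2/4)
y(O(7, -1), -65) - q(-42) = ((7**2 + 6*7 + 6*(-1) + 7*(-1))**2 + 23*(-65)) - (-2 + (1/4)*(-42) + (1/4)*(-42)**2) = ((49 + 42 - 6 - 7)**2 - 1495) - (-2 - 21/2 + (1/4)*1764) = (78**2 - 1495) - (-2 - 21/2 + 441) = (6084 - 1495) - 1*857/2 = 4589 - 857/2 = 8321/2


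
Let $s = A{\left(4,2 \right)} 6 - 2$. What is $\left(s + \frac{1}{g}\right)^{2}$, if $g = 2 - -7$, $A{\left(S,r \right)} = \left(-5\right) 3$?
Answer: $\frac{683929}{81} \approx 8443.6$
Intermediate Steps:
$A{\left(S,r \right)} = -15$
$g = 9$ ($g = 2 + 7 = 9$)
$s = -92$ ($s = \left(-15\right) 6 - 2 = -90 - 2 = -92$)
$\left(s + \frac{1}{g}\right)^{2} = \left(-92 + \frac{1}{9}\right)^{2} = \left(- \frac{827}{9}\right)^{2} = \frac{683929}{81}$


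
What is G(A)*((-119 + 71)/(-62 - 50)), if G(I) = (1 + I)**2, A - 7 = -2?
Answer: 108/7 ≈ 15.429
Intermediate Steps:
A = 5 (A = 7 - 2 = 5)
G(A)*((-119 + 71)/(-62 - 50)) = (1 + 5)**2*((-119 + 71)/(-62 - 50)) = 6**2*(-48/(-112)) = 36*(-48*(-1/112)) = 36*(3/7) = 108/7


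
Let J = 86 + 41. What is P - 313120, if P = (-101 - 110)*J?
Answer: -339917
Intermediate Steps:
J = 127
P = -26797 (P = (-101 - 110)*127 = -211*127 = -26797)
P - 313120 = -26797 - 313120 = -339917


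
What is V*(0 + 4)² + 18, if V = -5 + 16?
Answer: 194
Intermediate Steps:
V = 11
V*(0 + 4)² + 18 = 11*(0 + 4)² + 18 = 11*4² + 18 = 11*16 + 18 = 176 + 18 = 194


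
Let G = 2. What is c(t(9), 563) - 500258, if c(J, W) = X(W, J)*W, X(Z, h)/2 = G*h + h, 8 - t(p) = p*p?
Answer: -746852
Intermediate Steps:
t(p) = 8 - p² (t(p) = 8 - p*p = 8 - p²)
X(Z, h) = 6*h (X(Z, h) = 2*(2*h + h) = 2*(3*h) = 6*h)
c(J, W) = 6*J*W (c(J, W) = (6*J)*W = 6*J*W)
c(t(9), 563) - 500258 = 6*(8 - 1*9²)*563 - 500258 = 6*(8 - 1*81)*563 - 500258 = 6*(8 - 81)*563 - 500258 = 6*(-73)*563 - 500258 = -246594 - 500258 = -746852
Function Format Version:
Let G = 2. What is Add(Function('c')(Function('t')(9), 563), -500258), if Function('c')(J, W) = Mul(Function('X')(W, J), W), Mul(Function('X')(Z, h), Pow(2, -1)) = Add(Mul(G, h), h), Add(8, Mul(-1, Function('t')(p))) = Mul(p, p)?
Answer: -746852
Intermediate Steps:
Function('t')(p) = Add(8, Mul(-1, Pow(p, 2))) (Function('t')(p) = Add(8, Mul(-1, Mul(p, p))) = Add(8, Mul(-1, Pow(p, 2))))
Function('X')(Z, h) = Mul(6, h) (Function('X')(Z, h) = Mul(2, Add(Mul(2, h), h)) = Mul(2, Mul(3, h)) = Mul(6, h))
Function('c')(J, W) = Mul(6, J, W) (Function('c')(J, W) = Mul(Mul(6, J), W) = Mul(6, J, W))
Add(Function('c')(Function('t')(9), 563), -500258) = Add(Mul(6, Add(8, Mul(-1, Pow(9, 2))), 563), -500258) = Add(Mul(6, Add(8, Mul(-1, 81)), 563), -500258) = Add(Mul(6, Add(8, -81), 563), -500258) = Add(Mul(6, -73, 563), -500258) = Add(-246594, -500258) = -746852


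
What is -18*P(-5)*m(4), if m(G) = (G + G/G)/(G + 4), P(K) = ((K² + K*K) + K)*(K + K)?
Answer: 10125/2 ≈ 5062.5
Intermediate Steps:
P(K) = 2*K*(K + 2*K²) (P(K) = ((K² + K²) + K)*(2*K) = (2*K² + K)*(2*K) = (K + 2*K²)*(2*K) = 2*K*(K + 2*K²))
m(G) = (1 + G)/(4 + G) (m(G) = (G + 1)/(4 + G) = (1 + G)/(4 + G))
-18*P(-5)*m(4) = -18*(-5)²*(2 + 4*(-5))*(1 + 4)/(4 + 4) = -18*25*(2 - 20)*5/8 = -18*25*(-18)*(⅛)*5 = -(-8100)*5/8 = -18*(-1125/4) = 10125/2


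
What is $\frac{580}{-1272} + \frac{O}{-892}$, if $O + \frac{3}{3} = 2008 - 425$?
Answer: $- \frac{79052}{35457} \approx -2.2295$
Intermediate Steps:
$O = 1582$ ($O = -1 + \left(2008 - 425\right) = -1 + 1583 = 1582$)
$\frac{580}{-1272} + \frac{O}{-892} = \frac{580}{-1272} + \frac{1582}{-892} = 580 \left(- \frac{1}{1272}\right) + 1582 \left(- \frac{1}{892}\right) = - \frac{145}{318} - \frac{791}{446} = - \frac{79052}{35457}$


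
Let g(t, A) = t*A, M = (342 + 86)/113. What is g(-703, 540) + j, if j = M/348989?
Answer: -14970602071912/39435757 ≈ -3.7962e+5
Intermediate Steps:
M = 428/113 (M = (1/113)*428 = 428/113 ≈ 3.7876)
g(t, A) = A*t
j = 428/39435757 (j = (428/113)/348989 = (428/113)*(1/348989) = 428/39435757 ≈ 1.0853e-5)
g(-703, 540) + j = 540*(-703) + 428/39435757 = -379620 + 428/39435757 = -14970602071912/39435757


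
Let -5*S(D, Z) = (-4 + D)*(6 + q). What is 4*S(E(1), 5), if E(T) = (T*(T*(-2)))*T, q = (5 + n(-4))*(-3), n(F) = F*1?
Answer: 72/5 ≈ 14.400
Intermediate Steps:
n(F) = F
q = -3 (q = (5 - 4)*(-3) = 1*(-3) = -3)
E(T) = -2*T³ (E(T) = (T*(-2*T))*T = (-2*T²)*T = -2*T³)
S(D, Z) = 12/5 - 3*D/5 (S(D, Z) = -(-4 + D)*(6 - 3)/5 = -(-4 + D)*3/5 = -(-12 + 3*D)/5 = 12/5 - 3*D/5)
4*S(E(1), 5) = 4*(12/5 - (-6)*1³/5) = 4*(12/5 - (-6)/5) = 4*(12/5 - ⅗*(-2)) = 4*(12/5 + 6/5) = 4*(18/5) = 72/5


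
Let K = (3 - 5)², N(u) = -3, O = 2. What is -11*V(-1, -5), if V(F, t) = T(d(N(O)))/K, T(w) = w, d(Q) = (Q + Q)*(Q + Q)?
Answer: -99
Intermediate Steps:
d(Q) = 4*Q² (d(Q) = (2*Q)*(2*Q) = 4*Q²)
K = 4 (K = (-2)² = 4)
V(F, t) = 9 (V(F, t) = (4*(-3)²)/4 = (4*9)*(¼) = 36*(¼) = 9)
-11*V(-1, -5) = -11*9 = -99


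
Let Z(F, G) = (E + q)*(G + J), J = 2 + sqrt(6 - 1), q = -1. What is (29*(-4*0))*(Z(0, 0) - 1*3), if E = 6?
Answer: 0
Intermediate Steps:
J = 2 + sqrt(5) ≈ 4.2361
Z(F, G) = 10 + 5*G + 5*sqrt(5) (Z(F, G) = (6 - 1)*(G + (2 + sqrt(5))) = 5*(2 + G + sqrt(5)) = 10 + 5*G + 5*sqrt(5))
(29*(-4*0))*(Z(0, 0) - 1*3) = (29*(-4*0))*((10 + 5*0 + 5*sqrt(5)) - 1*3) = (29*0)*((10 + 0 + 5*sqrt(5)) - 3) = 0*((10 + 5*sqrt(5)) - 3) = 0*(7 + 5*sqrt(5)) = 0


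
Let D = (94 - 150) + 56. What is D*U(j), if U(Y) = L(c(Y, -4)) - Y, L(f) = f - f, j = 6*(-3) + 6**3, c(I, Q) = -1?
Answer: 0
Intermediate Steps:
j = 198 (j = -18 + 216 = 198)
D = 0 (D = -56 + 56 = 0)
L(f) = 0
U(Y) = -Y (U(Y) = 0 - Y = -Y)
D*U(j) = 0*(-1*198) = 0*(-198) = 0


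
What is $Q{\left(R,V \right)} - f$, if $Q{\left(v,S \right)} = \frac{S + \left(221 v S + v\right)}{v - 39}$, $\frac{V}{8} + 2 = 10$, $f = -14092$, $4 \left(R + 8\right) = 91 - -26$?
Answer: $- \frac{202049}{71} \approx -2845.8$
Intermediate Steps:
$R = \frac{85}{4}$ ($R = -8 + \frac{91 - -26}{4} = -8 + \frac{91 + 26}{4} = -8 + \frac{1}{4} \cdot 117 = -8 + \frac{117}{4} = \frac{85}{4} \approx 21.25$)
$V = 64$ ($V = -16 + 8 \cdot 10 = -16 + 80 = 64$)
$Q{\left(v,S \right)} = \frac{S + v + 221 S v}{-39 + v}$ ($Q{\left(v,S \right)} = \frac{S + \left(221 S v + v\right)}{-39 + v} = \frac{S + \left(v + 221 S v\right)}{-39 + v} = \frac{S + v + 221 S v}{-39 + v}$)
$Q{\left(R,V \right)} - f = \frac{64 + \frac{85}{4} + 221 \cdot 64 \cdot \frac{85}{4}}{-39 + \frac{85}{4}} - -14092 = \frac{64 + \frac{85}{4} + 300560}{- \frac{71}{4}} + 14092 = \left(- \frac{4}{71}\right) \frac{1202581}{4} + 14092 = - \frac{1202581}{71} + 14092 = - \frac{202049}{71}$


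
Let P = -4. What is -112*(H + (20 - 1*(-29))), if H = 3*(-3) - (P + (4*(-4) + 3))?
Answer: -6384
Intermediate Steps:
H = 8 (H = 3*(-3) - (-4 + (4*(-4) + 3)) = -9 - (-4 + (-16 + 3)) = -9 - (-4 - 13) = -9 - 1*(-17) = -9 + 17 = 8)
-112*(H + (20 - 1*(-29))) = -112*(8 + (20 - 1*(-29))) = -112*(8 + (20 + 29)) = -112*(8 + 49) = -112*57 = -6384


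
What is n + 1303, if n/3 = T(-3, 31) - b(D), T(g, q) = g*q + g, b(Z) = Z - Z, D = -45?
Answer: 1015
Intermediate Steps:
b(Z) = 0
T(g, q) = g + g*q
n = -288 (n = 3*(-3*(1 + 31) - 1*0) = 3*(-3*32 + 0) = 3*(-96 + 0) = 3*(-96) = -288)
n + 1303 = -288 + 1303 = 1015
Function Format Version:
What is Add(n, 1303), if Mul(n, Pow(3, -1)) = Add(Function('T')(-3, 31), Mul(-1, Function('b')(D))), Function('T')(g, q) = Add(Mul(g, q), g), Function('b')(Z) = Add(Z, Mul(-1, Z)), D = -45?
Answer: 1015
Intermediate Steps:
Function('b')(Z) = 0
Function('T')(g, q) = Add(g, Mul(g, q))
n = -288 (n = Mul(3, Add(Mul(-3, Add(1, 31)), Mul(-1, 0))) = Mul(3, Add(Mul(-3, 32), 0)) = Mul(3, Add(-96, 0)) = Mul(3, -96) = -288)
Add(n, 1303) = Add(-288, 1303) = 1015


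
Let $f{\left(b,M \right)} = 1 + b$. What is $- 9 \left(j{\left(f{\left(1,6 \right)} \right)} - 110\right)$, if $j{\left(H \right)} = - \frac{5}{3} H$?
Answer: $1020$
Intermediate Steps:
$j{\left(H \right)} = - \frac{5 H}{3}$ ($j{\left(H \right)} = \left(-5\right) \frac{1}{3} H = - \frac{5 H}{3}$)
$- 9 \left(j{\left(f{\left(1,6 \right)} \right)} - 110\right) = - 9 \left(- \frac{5 \left(1 + 1\right)}{3} - 110\right) = - 9 \left(\left(- \frac{5}{3}\right) 2 - 110\right) = - 9 \left(- \frac{10}{3} - 110\right) = \left(-9\right) \left(- \frac{340}{3}\right) = 1020$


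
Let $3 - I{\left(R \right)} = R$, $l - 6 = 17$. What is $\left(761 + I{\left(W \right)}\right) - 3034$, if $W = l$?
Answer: $-2293$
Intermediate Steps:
$l = 23$ ($l = 6 + 17 = 23$)
$W = 23$
$I{\left(R \right)} = 3 - R$
$\left(761 + I{\left(W \right)}\right) - 3034 = \left(761 + \left(3 - 23\right)\right) - 3034 = \left(761 - 20\right) - 3034 = 741 - 3034 = -2293$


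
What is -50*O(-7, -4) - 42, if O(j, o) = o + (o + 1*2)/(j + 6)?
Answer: 58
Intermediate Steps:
O(j, o) = o + (2 + o)/(6 + j) (O(j, o) = o + (o + 2)/(6 + j) = o + (2 + o)/(6 + j))
-50*O(-7, -4) - 42 = -50*(2 + 7*(-4) - 7*(-4))/(6 - 7) - 42 = -50*(2 - 28 + 28)/(-1) - 42 = -(-50)*2 - 42 = -50*(-2) - 42 = 100 - 42 = 58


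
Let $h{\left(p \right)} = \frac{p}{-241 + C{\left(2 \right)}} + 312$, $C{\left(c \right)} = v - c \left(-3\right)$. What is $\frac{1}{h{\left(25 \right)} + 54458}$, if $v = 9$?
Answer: $\frac{226}{12377995} \approx 1.8258 \cdot 10^{-5}$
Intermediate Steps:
$C{\left(c \right)} = 9 + 3 c$ ($C{\left(c \right)} = 9 - c \left(-3\right) = 9 - - 3 c = 9 + 3 c$)
$h{\left(p \right)} = 312 - \frac{p}{226}$ ($h{\left(p \right)} = \frac{p}{-241 + \left(9 + 3 \cdot 2\right)} + 312 = \frac{p}{-241 + \left(9 + 6\right)} + 312 = \frac{p}{-241 + 15} + 312 = \frac{p}{-226} + 312 = - \frac{p}{226} + 312 = 312 - \frac{p}{226}$)
$\frac{1}{h{\left(25 \right)} + 54458} = \frac{1}{\left(312 - \frac{25}{226}\right) + 54458} = \frac{1}{\frac{70487}{226} + 54458} = \frac{1}{\frac{12377995}{226}} = \frac{226}{12377995}$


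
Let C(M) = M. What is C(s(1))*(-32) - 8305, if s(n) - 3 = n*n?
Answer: -8433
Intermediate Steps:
s(n) = 3 + n² (s(n) = 3 + n*n = 3 + n²)
C(s(1))*(-32) - 8305 = (3 + 1²)*(-32) - 8305 = (3 + 1)*(-32) - 8305 = 4*(-32) - 8305 = -128 - 8305 = -8433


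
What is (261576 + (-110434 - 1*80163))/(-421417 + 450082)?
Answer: 70979/28665 ≈ 2.4762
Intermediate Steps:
(261576 + (-110434 - 1*80163))/(-421417 + 450082) = (261576 + (-110434 - 80163))/28665 = (261576 - 190597)*(1/28665) = 70979*(1/28665) = 70979/28665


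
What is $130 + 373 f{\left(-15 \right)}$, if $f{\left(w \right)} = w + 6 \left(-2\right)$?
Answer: $-9941$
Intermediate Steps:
$f{\left(w \right)} = -12 + w$ ($f{\left(w \right)} = w - 12 = -12 + w$)
$130 + 373 f{\left(-15 \right)} = 130 + 373 \left(-12 - 15\right) = 130 + 373 \left(-27\right) = 130 - 10071 = -9941$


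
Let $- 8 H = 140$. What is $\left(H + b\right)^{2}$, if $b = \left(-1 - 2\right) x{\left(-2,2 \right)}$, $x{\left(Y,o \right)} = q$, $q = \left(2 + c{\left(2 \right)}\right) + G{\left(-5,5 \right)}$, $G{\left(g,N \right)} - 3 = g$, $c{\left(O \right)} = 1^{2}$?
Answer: $\frac{1681}{4} \approx 420.25$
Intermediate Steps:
$c{\left(O \right)} = 1$
$G{\left(g,N \right)} = 3 + g$
$q = 1$ ($q = \left(2 + 1\right) + \left(3 - 5\right) = 3 - 2 = 1$)
$H = - \frac{35}{2}$ ($H = \left(- \frac{1}{8}\right) 140 = - \frac{35}{2} \approx -17.5$)
$x{\left(Y,o \right)} = 1$
$b = -3$ ($b = \left(-1 - 2\right) 1 = \left(-3\right) 1 = -3$)
$\left(H + b\right)^{2} = \left(- \frac{35}{2} - 3\right)^{2} = \left(- \frac{41}{2}\right)^{2} = \frac{1681}{4}$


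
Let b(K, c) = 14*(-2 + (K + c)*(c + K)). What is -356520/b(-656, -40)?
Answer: -89130/1695449 ≈ -0.052570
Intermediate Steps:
b(K, c) = -28 + 14*(K + c)² (b(K, c) = 14*(-2 + (K + c)*(K + c)) = 14*(-2 + (K + c)²) = -28 + 14*(K + c)²)
-356520/b(-656, -40) = -356520/(-28 + 14*(-656 - 40)²) = -356520/(-28 + 14*(-696)²) = -356520/(-28 + 14*484416) = -356520/(-28 + 6781824) = -356520/6781796 = -356520*1/6781796 = -89130/1695449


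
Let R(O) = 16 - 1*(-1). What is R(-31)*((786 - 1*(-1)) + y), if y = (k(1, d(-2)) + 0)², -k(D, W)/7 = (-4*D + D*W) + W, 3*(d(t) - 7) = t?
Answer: 683519/9 ≈ 75947.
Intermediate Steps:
d(t) = 7 + t/3
k(D, W) = -7*W + 28*D - 7*D*W (k(D, W) = -7*((-4*D + D*W) + W) = -7*(W - 4*D + D*W) = -7*W + 28*D - 7*D*W)
R(O) = 17 (R(O) = 16 + 1 = 17)
y = 33124/9 (y = ((-7*(7 + (⅓)*(-2)) + 28*1 - 7*1*(7 + (⅓)*(-2))) + 0)² = ((-7*(7 - ⅔) + 28 - 7*1*(7 - ⅔)) + 0)² = ((-7*19/3 + 28 - 7*1*19/3) + 0)² = ((-133/3 + 28 - 133/3) + 0)² = (-182/3 + 0)² = (-182/3)² = 33124/9 ≈ 3680.4)
R(-31)*((786 - 1*(-1)) + y) = 17*((786 - 1*(-1)) + 33124/9) = 17*((786 + 1) + 33124/9) = 17*(787 + 33124/9) = 17*(40207/9) = 683519/9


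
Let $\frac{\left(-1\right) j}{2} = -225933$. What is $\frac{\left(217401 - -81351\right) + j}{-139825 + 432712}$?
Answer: $\frac{83402}{32543} \approx 2.5628$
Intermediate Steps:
$j = 451866$ ($j = \left(-2\right) \left(-225933\right) = 451866$)
$\frac{\left(217401 - -81351\right) + j}{-139825 + 432712} = \frac{\left(217401 - -81351\right) + 451866}{-139825 + 432712} = \frac{\left(217401 + 81351\right) + 451866}{292887} = \left(298752 + 451866\right) \frac{1}{292887} = 750618 \cdot \frac{1}{292887} = \frac{83402}{32543}$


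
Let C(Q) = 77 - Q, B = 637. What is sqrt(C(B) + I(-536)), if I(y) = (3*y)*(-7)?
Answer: 2*sqrt(2674) ≈ 103.42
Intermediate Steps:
I(y) = -21*y
sqrt(C(B) + I(-536)) = sqrt((77 - 1*637) - 21*(-536)) = sqrt((77 - 637) + 11256) = sqrt(-560 + 11256) = sqrt(10696) = 2*sqrt(2674)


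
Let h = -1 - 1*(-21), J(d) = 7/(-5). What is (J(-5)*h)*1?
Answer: -28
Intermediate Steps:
J(d) = -7/5 (J(d) = 7*(-⅕) = -7/5)
h = 20 (h = -1 + 21 = 20)
(J(-5)*h)*1 = -7/5*20*1 = -28*1 = -28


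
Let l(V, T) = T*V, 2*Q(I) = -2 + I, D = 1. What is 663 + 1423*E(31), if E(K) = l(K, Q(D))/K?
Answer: -97/2 ≈ -48.500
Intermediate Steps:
Q(I) = -1 + I/2 (Q(I) = (-2 + I)/2 = -1 + I/2)
E(K) = -1/2 (E(K) = ((-1 + (1/2)*1)*K)/K = ((-1 + 1/2)*K)/K = (-K/2)/K = -1/2)
663 + 1423*E(31) = 663 + 1423*(-1/2) = 663 - 1423/2 = -97/2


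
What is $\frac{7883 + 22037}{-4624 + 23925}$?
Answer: $\frac{29920}{19301} \approx 1.5502$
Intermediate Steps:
$\frac{7883 + 22037}{-4624 + 23925} = \frac{29920}{19301}$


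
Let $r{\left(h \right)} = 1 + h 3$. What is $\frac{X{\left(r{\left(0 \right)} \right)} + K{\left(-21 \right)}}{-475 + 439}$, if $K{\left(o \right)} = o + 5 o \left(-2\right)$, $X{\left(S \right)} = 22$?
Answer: $- \frac{211}{36} \approx -5.8611$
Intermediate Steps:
$r{\left(h \right)} = 1 + 3 h$
$K{\left(o \right)} = - 9 o$ ($K{\left(o \right)} = o - 10 o = - 9 o$)
$\frac{X{\left(r{\left(0 \right)} \right)} + K{\left(-21 \right)}}{-475 + 439} = \frac{22 - -189}{-475 + 439} = \frac{22 + 189}{-36} = 211 \left(- \frac{1}{36}\right) = - \frac{211}{36}$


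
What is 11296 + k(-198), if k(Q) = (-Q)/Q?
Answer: 11295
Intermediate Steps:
k(Q) = -1
11296 + k(-198) = 11296 - 1 = 11295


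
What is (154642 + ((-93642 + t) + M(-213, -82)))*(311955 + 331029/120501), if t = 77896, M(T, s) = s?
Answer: 579798631140664/13389 ≈ 4.3304e+10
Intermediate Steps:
(154642 + ((-93642 + t) + M(-213, -82)))*(311955 + 331029/120501) = (154642 + ((-93642 + 77896) - 82))*(311955 + 331029/120501) = (154642 + (-15746 - 82))*(311955 + 331029*(1/120501)) = (154642 - 15828)*(311955 + 36781/13389) = 138814*(4176802276/13389) = 579798631140664/13389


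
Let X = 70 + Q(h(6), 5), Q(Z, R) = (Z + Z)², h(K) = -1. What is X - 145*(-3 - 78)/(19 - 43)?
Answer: -3323/8 ≈ -415.38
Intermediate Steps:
Q(Z, R) = 4*Z² (Q(Z, R) = (2*Z)² = 4*Z²)
X = 74 (X = 70 + 4*(-1)² = 70 + 4*1 = 70 + 4 = 74)
X - 145*(-3 - 78)/(19 - 43) = 74 - 145*(-3 - 78)/(19 - 43) = 74 - (-11745)/(-24) = 74 - (-11745)*(-1)/24 = 74 - 145*27/8 = 74 - 3915/8 = -3323/8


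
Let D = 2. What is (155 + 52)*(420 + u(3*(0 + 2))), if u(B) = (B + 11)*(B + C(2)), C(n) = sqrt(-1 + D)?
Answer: 111573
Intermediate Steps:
C(n) = 1 (C(n) = sqrt(-1 + 2) = sqrt(1) = 1)
u(B) = (1 + B)*(11 + B) (u(B) = (B + 11)*(B + 1) = (11 + B)*(1 + B) = (1 + B)*(11 + B))
(155 + 52)*(420 + u(3*(0 + 2))) = (155 + 52)*(420 + (11 + (3*(0 + 2))**2 + 12*(3*(0 + 2)))) = 207*(420 + (11 + (3*2)**2 + 12*(3*2))) = 207*(420 + (11 + 6**2 + 12*6)) = 207*(420 + (11 + 36 + 72)) = 207*(420 + 119) = 207*539 = 111573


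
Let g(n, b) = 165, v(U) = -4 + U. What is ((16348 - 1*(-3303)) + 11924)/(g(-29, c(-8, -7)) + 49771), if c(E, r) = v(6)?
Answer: 31575/49936 ≈ 0.63231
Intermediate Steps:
c(E, r) = 2 (c(E, r) = -4 + 6 = 2)
((16348 - 1*(-3303)) + 11924)/(g(-29, c(-8, -7)) + 49771) = ((16348 - 1*(-3303)) + 11924)/(165 + 49771) = ((16348 + 3303) + 11924)/49936 = (19651 + 11924)*(1/49936) = 31575*(1/49936) = 31575/49936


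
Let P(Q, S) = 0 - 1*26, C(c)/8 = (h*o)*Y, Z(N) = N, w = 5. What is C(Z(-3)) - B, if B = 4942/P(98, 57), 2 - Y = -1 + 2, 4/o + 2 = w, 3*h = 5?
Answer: 24319/117 ≈ 207.85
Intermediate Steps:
h = 5/3 (h = (1/3)*5 = 5/3 ≈ 1.6667)
o = 4/3 (o = 4/(-2 + 5) = 4/3 ≈ 1.3333)
Y = 1 (Y = 2 - (-1 + 2) = 2 - 1*1 = 2 - 1 = 1)
C(c) = 160/9 (C(c) = 8*(((5/3)*(4/3))*1) = 8*((20/9)*1) = 8*(20/9) = 160/9)
P(Q, S) = -26 (P(Q, S) = 0 - 26 = -26)
B = -2471/13 (B = 4942/(-26) = 4942*(-1/26) = -2471/13 ≈ -190.08)
C(Z(-3)) - B = 160/9 - 1*(-2471/13) = 160/9 + 2471/13 = 24319/117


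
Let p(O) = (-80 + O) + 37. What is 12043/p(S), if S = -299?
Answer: -12043/342 ≈ -35.213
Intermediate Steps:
p(O) = -43 + O
12043/p(S) = 12043/(-43 - 299) = 12043/(-342) = 12043*(-1/342) = -12043/342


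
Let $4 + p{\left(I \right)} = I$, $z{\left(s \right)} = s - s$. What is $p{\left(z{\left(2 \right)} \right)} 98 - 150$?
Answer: $-542$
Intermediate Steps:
$z{\left(s \right)} = 0$
$p{\left(I \right)} = -4 + I$
$p{\left(z{\left(2 \right)} \right)} 98 - 150 = \left(-4 + 0\right) 98 - 150 = \left(-4\right) 98 - 150 = -392 - 150 = -542$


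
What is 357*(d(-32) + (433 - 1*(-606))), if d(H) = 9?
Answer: 374136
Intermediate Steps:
357*(d(-32) + (433 - 1*(-606))) = 357*(9 + (433 - 1*(-606))) = 357*(9 + (433 + 606)) = 357*(9 + 1039) = 357*1048 = 374136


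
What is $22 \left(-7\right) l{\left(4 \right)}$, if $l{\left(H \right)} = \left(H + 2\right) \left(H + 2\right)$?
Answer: $-5544$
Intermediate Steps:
$l{\left(H \right)} = \left(2 + H\right)^{2}$ ($l{\left(H \right)} = \left(2 + H\right) \left(2 + H\right) = \left(2 + H\right)^{2}$)
$22 \left(-7\right) l{\left(4 \right)} = 22 \left(-7\right) \left(2 + 4\right)^{2} = - 154 \cdot 6^{2} = \left(-154\right) 36 = -5544$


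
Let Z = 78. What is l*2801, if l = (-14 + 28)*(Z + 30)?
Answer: 4235112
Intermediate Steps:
l = 1512 (l = (-14 + 28)*(78 + 30) = 14*108 = 1512)
l*2801 = 1512*2801 = 4235112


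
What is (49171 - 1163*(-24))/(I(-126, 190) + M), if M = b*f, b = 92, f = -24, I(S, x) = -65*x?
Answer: -77083/14558 ≈ -5.2949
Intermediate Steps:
M = -2208 (M = 92*(-24) = -2208)
(49171 - 1163*(-24))/(I(-126, 190) + M) = (49171 - 1163*(-24))/(-65*190 - 2208) = (49171 + 27912)/(-12350 - 2208) = 77083/(-14558) = 77083*(-1/14558) = -77083/14558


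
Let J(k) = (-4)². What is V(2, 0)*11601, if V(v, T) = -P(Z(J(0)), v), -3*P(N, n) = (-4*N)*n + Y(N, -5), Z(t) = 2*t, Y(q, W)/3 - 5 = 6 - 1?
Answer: -873942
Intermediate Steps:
Y(q, W) = 30 (Y(q, W) = 15 + 3*(6 - 1) = 15 + 3*5 = 15 + 15 = 30)
J(k) = 16
P(N, n) = -10 + 4*N*n/3 (P(N, n) = -((-4*N)*n + 30)/3 = -(-4*N*n + 30)/3 = -(30 - 4*N*n)/3 = -10 + 4*N*n/3)
V(v, T) = 10 - 128*v/3 (V(v, T) = -(-10 + 4*(2*16)*v/3) = -(-10 + (4/3)*32*v) = -(-10 + 128*v/3) = 10 - 128*v/3)
V(2, 0)*11601 = (10 - 128/3*2)*11601 = (10 - 256/3)*11601 = -226/3*11601 = -873942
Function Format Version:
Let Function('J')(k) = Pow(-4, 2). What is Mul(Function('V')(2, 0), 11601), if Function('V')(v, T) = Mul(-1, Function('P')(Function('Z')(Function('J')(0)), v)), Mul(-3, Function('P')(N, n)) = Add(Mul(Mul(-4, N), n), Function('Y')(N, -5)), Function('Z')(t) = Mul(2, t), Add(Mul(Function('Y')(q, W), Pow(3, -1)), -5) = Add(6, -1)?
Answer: -873942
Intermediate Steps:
Function('Y')(q, W) = 30 (Function('Y')(q, W) = Add(15, Mul(3, Add(6, -1))) = Add(15, Mul(3, 5)) = Add(15, 15) = 30)
Function('J')(k) = 16
Function('P')(N, n) = Add(-10, Mul(Rational(4, 3), N, n)) (Function('P')(N, n) = Mul(Rational(-1, 3), Add(Mul(Mul(-4, N), n), 30)) = Mul(Rational(-1, 3), Add(Mul(-4, N, n), 30)) = Mul(Rational(-1, 3), Add(30, Mul(-4, N, n))) = Add(-10, Mul(Rational(4, 3), N, n)))
Function('V')(v, T) = Add(10, Mul(Rational(-128, 3), v)) (Function('V')(v, T) = Mul(-1, Add(-10, Mul(Rational(4, 3), Mul(2, 16), v))) = Mul(-1, Add(-10, Mul(Rational(4, 3), 32, v))) = Mul(-1, Add(-10, Mul(Rational(128, 3), v))) = Add(10, Mul(Rational(-128, 3), v)))
Mul(Function('V')(2, 0), 11601) = Mul(Add(10, Mul(Rational(-128, 3), 2)), 11601) = Mul(Add(10, Rational(-256, 3)), 11601) = Mul(Rational(-226, 3), 11601) = -873942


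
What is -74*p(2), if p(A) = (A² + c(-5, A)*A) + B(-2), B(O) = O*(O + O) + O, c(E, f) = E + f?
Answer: -296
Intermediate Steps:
B(O) = O + 2*O² (B(O) = O*(2*O) + O = 2*O² + O = O + 2*O²)
p(A) = 6 + A² + A*(-5 + A) (p(A) = (A² + (-5 + A)*A) - 2*(1 + 2*(-2)) = (A² + A*(-5 + A)) - 2*(1 - 4) = (A² + A*(-5 + A)) - 2*(-3) = (A² + A*(-5 + A)) + 6 = 6 + A² + A*(-5 + A))
-74*p(2) = -74*(6 + 2² + 2*(-5 + 2)) = -74*(6 + 4 + 2*(-3)) = -74*(6 + 4 - 6) = -74*4 = -296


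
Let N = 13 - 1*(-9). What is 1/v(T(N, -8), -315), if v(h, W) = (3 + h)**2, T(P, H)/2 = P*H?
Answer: 1/121801 ≈ 8.2101e-6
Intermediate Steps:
N = 22 (N = 13 + 9 = 22)
T(P, H) = 2*H*P (T(P, H) = 2*(P*H) = 2*(H*P) = 2*H*P)
1/v(T(N, -8), -315) = 1/((3 + 2*(-8)*22)**2) = 1/((3 - 352)**2) = 1/((-349)**2) = 1/121801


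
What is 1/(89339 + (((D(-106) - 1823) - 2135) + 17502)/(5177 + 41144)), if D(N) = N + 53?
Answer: 46321/4138285310 ≈ 1.1193e-5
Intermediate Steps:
D(N) = 53 + N
1/(89339 + (((D(-106) - 1823) - 2135) + 17502)/(5177 + 41144)) = 1/(89339 + ((((53 - 106) - 1823) - 2135) + 17502)/(5177 + 41144)) = 1/(89339 + (((-53 - 1823) - 2135) + 17502)/46321) = 1/(89339 + ((-1876 - 2135) + 17502)*(1/46321)) = 1/(89339 + (-4011 + 17502)*(1/46321)) = 1/(89339 + 13491*(1/46321)) = 1/(89339 + 13491/46321) = 1/(4138285310/46321) = 46321/4138285310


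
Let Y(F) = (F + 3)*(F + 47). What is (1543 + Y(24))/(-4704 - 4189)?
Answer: -3460/8893 ≈ -0.38907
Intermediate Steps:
Y(F) = (3 + F)*(47 + F)
(1543 + Y(24))/(-4704 - 4189) = (1543 + (141 + 24² + 50*24))/(-4704 - 4189) = (1543 + (141 + 576 + 1200))/(-8893) = (1543 + 1917)*(-1/8893) = 3460*(-1/8893) = -3460/8893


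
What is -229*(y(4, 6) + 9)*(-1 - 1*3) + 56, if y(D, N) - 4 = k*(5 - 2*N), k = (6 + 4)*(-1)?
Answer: 76084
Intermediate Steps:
k = -10 (k = 10*(-1) = -10)
y(D, N) = -46 + 20*N (y(D, N) = 4 - 10*(5 - 2*N) = 4 + (-50 + 20*N) = -46 + 20*N)
-229*(y(4, 6) + 9)*(-1 - 1*3) + 56 = -229*((-46 + 20*6) + 9)*(-1 - 1*3) + 56 = -229*((-46 + 120) + 9)*(-1 - 3) + 56 = -229*(74 + 9)*(-4) + 56 = -19007*(-4) + 56 = -229*(-332) + 56 = 76028 + 56 = 76084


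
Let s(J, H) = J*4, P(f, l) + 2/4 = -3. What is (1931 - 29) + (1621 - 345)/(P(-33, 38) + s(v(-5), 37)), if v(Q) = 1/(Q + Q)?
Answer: 61418/39 ≈ 1574.8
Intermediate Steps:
v(Q) = 1/(2*Q)
P(f, l) = -7/2 (P(f, l) = -½ - 3 = -7/2)
s(J, H) = 4*J
(1931 - 29) + (1621 - 345)/(P(-33, 38) + s(v(-5), 37)) = (1931 - 29) + (1621 - 345)/(-7/2 + 4*((½)/(-5))) = 1902 + 1276/(-7/2 + 4*((½)*(-⅕))) = 1902 + 1276/(-7/2 + 4*(-⅒)) = 1902 + 1276/(-7/2 - ⅖) = 1902 + 1276/(-39/10) = 1902 + 1276*(-10/39) = 1902 - 12760/39 = 61418/39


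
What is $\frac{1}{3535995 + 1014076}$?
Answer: $\frac{1}{4550071} \approx 2.1978 \cdot 10^{-7}$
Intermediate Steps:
$\frac{1}{3535995 + 1014076} = \frac{1}{4550071}$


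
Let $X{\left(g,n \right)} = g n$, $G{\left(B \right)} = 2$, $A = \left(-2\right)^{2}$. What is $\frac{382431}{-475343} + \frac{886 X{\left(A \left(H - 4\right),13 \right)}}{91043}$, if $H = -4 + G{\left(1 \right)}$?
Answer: $- \frac{166217681709}{43276652749} \approx -3.8408$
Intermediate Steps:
$A = 4$
$H = -2$ ($H = -4 + 2 = -2$)
$\frac{382431}{-475343} + \frac{886 X{\left(A \left(H - 4\right),13 \right)}}{91043} = \frac{382431}{-475343} + \frac{886 \cdot 4 \left(-2 - 4\right) 13}{91043} = 382431 \left(- \frac{1}{475343}\right) + 886 \cdot 4 \left(-6\right) 13 \cdot \frac{1}{91043} = - \frac{382431}{475343} + 886 \left(\left(-24\right) 13\right) \frac{1}{91043} = - \frac{382431}{475343} + 886 \left(-312\right) \frac{1}{91043} = - \frac{382431}{475343} - \frac{276432}{91043} = - \frac{166217681709}{43276652749}$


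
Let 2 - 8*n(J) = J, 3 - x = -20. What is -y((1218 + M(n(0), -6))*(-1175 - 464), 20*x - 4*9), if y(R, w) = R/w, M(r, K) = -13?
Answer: 1974995/424 ≈ 4658.0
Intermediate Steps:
x = 23 (x = 3 - 1*(-20) = 3 + 20 = 23)
n(J) = ¼ - J/8
-y((1218 + M(n(0), -6))*(-1175 - 464), 20*x - 4*9) = -(1218 - 13)*(-1175 - 464)/(20*23 - 4*9) = -1205*(-1639)/(460 - 36) = -(-1974995)/424 = -1*(-1974995/424) = 1974995/424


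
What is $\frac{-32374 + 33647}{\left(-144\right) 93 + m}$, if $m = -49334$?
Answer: $- \frac{1273}{62726} \approx -0.020295$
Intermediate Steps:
$\frac{-32374 + 33647}{\left(-144\right) 93 + m} = \frac{-32374 + 33647}{\left(-144\right) 93 - 49334} = \frac{1273}{-13392 - 49334} = \frac{1273}{-62726} = 1273 \left(- \frac{1}{62726}\right) = - \frac{1273}{62726}$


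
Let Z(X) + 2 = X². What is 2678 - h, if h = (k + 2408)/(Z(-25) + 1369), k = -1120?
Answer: 666661/249 ≈ 2677.4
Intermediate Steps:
Z(X) = -2 + X²
h = 161/249 (h = (-1120 + 2408)/((-2 + (-25)²) + 1369) = 1288/((-2 + 625) + 1369) = 1288/(623 + 1369) = 1288/1992 = 1288*(1/1992) = 161/249 ≈ 0.64659)
2678 - h = 2678 - 1*161/249 = 2678 - 161/249 = 666661/249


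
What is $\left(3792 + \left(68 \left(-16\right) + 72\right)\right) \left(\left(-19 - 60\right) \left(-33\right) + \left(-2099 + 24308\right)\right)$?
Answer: $68889216$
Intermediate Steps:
$\left(3792 + \left(68 \left(-16\right) + 72\right)\right) \left(\left(-19 - 60\right) \left(-33\right) + \left(-2099 + 24308\right)\right) = \left(3792 + \left(-1088 + 72\right)\right) \left(\left(-79\right) \left(-33\right) + 22209\right) = \left(3792 - 1016\right) \left(2607 + 22209\right) = 2776 \cdot 24816 = 68889216$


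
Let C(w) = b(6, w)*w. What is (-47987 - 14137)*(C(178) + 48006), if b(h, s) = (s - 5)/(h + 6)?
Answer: -3141745282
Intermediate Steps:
b(h, s) = (-5 + s)/(6 + h)
C(w) = w*(-5/12 + w/12) (C(w) = ((-5 + w)/(6 + 6))*w = ((-5 + w)/12)*w = (-5/12 + w/12)*w = w*(-5/12 + w/12))
(-47987 - 14137)*(C(178) + 48006) = (-47987 - 14137)*((1/12)*178*(-5 + 178) + 48006) = -62124*((1/12)*178*173 + 48006) = -62124*(15397/6 + 48006) = -62124*303433/6 = -3141745282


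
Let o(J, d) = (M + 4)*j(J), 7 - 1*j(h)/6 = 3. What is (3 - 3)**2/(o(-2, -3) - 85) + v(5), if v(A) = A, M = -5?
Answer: 5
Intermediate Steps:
j(h) = 24 (j(h) = 42 - 6*3 = 42 - 18 = 24)
o(J, d) = -24 (o(J, d) = (-5 + 4)*24 = -1*24 = -24)
(3 - 3)**2/(o(-2, -3) - 85) + v(5) = (3 - 3)**2/(-24 - 85) + 5 = 0**2/(-109) + 5 = -1/109*0 + 5 = 0 + 5 = 5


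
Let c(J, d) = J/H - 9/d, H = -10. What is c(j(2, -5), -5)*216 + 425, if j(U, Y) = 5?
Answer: 3529/5 ≈ 705.80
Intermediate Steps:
c(J, d) = -9/d - J/10 (c(J, d) = J/(-10) - 9/d = J*(-1/10) - 9/d = -J/10 - 9/d = -9/d - J/10)
c(j(2, -5), -5)*216 + 425 = (-9/(-5) - 1/10*5)*216 + 425 = (-9*(-1/5) - 1/2)*216 + 425 = (9/5 - 1/2)*216 + 425 = (13/10)*216 + 425 = 1404/5 + 425 = 3529/5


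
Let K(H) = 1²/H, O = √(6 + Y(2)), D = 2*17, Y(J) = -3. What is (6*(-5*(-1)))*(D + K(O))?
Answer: 1020 + 10*√3 ≈ 1037.3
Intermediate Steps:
D = 34
O = √3 (O = √(6 - 3) = √3 ≈ 1.7320)
K(H) = 1/H
(6*(-5*(-1)))*(D + K(O)) = (6*(-5*(-1)))*(34 + 1/(√3)) = (6*5)*(34 + √3/3) = 30*(34 + √3/3) = 1020 + 10*√3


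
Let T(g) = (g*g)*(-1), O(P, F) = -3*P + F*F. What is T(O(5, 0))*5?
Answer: -1125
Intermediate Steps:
O(P, F) = F² - 3*P (O(P, F) = -3*P + F² = F² - 3*P)
T(g) = -g² (T(g) = g²*(-1) = -g²)
T(O(5, 0))*5 = -(0² - 3*5)²*5 = -(0 - 15)²*5 = -1*(-15)²*5 = -1*225*5 = -225*5 = -1125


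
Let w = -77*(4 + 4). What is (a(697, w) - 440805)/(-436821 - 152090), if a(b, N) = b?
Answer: 440108/588911 ≈ 0.74732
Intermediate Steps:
w = -616 (w = -77*8 = -616)
(a(697, w) - 440805)/(-436821 - 152090) = (697 - 440805)/(-436821 - 152090) = -440108/(-588911) = -440108*(-1/588911) = 440108/588911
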